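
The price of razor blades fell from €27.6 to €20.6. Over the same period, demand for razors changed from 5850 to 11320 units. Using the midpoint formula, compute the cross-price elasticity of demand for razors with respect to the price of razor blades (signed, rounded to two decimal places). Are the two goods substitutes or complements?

-2.19; complements

%ΔQ_{razors} = (11320 − 5850)/avg = 5470/8585 = 0.637157…
%ΔP_{razor blades} = (20.6 − 27.6)/avg = -7/24.1 = -0.290456…
E_cross = (5470/8585) / (-7/24.1) = -2.1936…
E_cross < 0 ⇒ the goods are complements.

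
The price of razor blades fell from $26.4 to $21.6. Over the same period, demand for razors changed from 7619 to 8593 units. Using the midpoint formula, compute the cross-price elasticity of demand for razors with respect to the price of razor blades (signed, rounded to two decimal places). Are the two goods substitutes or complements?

-0.60; complements

%ΔQ_{razors} = (8593 − 7619)/avg = 974/8106 = 0.120157…
%ΔP_{razor blades} = (21.6 − 26.4)/avg = -4.8/24 = -0.2
E_cross = (974/8106) / (-4.8/24) = -0.6007…
E_cross < 0 ⇒ the goods are complements.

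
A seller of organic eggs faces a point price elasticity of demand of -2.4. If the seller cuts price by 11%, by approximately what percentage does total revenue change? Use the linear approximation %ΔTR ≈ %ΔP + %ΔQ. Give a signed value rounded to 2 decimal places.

+15.40%

%ΔQ ≈ Ed × %ΔP = (-2.4) × (-11%) = +26.4000%
%ΔTR ≈ %ΔP + %ΔQ = (-11%) + (+26.4000%) = +15.4000%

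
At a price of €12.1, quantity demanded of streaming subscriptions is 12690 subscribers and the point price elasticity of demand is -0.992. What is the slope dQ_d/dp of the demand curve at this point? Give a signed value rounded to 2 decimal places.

-1040.37

Ed = (dQ_d/dp)·(p/Q_d) ⇒ dQ_d/dp = Ed·Q_d/p = (-0.992)·12690/12.1 = -1040.3702…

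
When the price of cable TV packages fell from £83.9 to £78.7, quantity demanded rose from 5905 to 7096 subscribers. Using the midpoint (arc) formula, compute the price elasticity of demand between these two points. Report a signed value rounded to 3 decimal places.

-2.865

%ΔQ = (7096 − 5905) / [(5905 + 7096)/2] = 1191/6500.5 = 0.183216…
%ΔP = (78.7 − 83.9) / [(83.9 + 78.7)/2] = -5.2/81.3 = -0.063960…
Arc Ed = %ΔQ / %ΔP = (1191/6500.5) / (-5.2/81.3) = -2.86452…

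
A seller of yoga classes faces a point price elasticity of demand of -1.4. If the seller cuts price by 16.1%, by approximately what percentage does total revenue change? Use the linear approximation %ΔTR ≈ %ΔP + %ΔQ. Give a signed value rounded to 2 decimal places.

%ΔQ ≈ Ed × %ΔP = (-1.4) × (-16.1%) = +22.5400%
%ΔTR ≈ %ΔP + %ΔQ = (-16.1%) + (+22.5400%) = +6.4400%

+6.44%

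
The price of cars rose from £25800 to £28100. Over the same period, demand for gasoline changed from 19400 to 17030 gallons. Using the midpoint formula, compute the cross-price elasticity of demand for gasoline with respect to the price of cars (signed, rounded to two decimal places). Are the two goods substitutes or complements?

%ΔQ_{gasoline} = (17030 − 19400)/avg = -2370/18215 = -0.130112…
%ΔP_{cars} = (28100 − 25800)/avg = 2300/26950 = 0.085343…
E_cross = (-2370/18215) / (2300/26950) = -1.5245…
E_cross < 0 ⇒ the goods are complements.

-1.52; complements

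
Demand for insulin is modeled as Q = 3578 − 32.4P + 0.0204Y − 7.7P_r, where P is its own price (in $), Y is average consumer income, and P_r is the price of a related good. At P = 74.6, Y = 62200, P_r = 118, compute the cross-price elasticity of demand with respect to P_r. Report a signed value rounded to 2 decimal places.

At the given values, Q = 3578 − 32.4(74.6) + 0.0204(62200) − 7.7(118) = 1521.24.
∂Q/∂P_r = -7.7.
E = (-7.7) × (118/1521.24) = -0.5972…

-0.60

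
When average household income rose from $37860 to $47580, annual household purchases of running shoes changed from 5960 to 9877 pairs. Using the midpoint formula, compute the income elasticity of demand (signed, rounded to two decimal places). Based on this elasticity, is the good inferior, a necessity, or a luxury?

%ΔQ = (9877 − 5960)/[( 5960 + 9877)/2] = 3917/7918.5 = 0.494664…
%ΔIncome = (47580 − 37860)/[( 37860 + 47580)/2] = 9720/42720 = 0.227528…
E_income = (3917/7918.5) / (9720/42720) = 2.1740…
E_income > 1 ⇒ normal good, luxury.

2.17; luxury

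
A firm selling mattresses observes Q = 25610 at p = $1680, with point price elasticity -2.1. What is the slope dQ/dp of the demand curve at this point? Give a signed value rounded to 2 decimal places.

-32.01

Ed = (dQ/dp)·(p/Q) ⇒ dQ/dp = Ed·Q/p = (-2.1)·25610/1680 = -32.0125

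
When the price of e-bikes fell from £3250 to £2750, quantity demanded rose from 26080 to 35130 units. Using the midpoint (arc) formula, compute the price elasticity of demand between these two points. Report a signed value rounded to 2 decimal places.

-1.77

%ΔQ = (35130 − 26080) / [(26080 + 35130)/2] = 9050/30605 = 0.295703…
%ΔP = (2750 − 3250) / [(3250 + 2750)/2] = -500/3000 = -0.166666…
Arc Ed = %ΔQ / %ΔP = (9050/30605) / (-500/3000) = -1.7742…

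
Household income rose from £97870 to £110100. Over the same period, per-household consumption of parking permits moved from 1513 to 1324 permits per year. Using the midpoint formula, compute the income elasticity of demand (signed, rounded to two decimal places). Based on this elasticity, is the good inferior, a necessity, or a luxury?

%ΔQ = (1324 − 1513)/[( 1513 + 1324)/2] = -189/1418.5 = -0.133239…
%ΔIncome = (110100 − 97870)/[( 97870 + 110100)/2] = 12230/103985 = 0.117613…
E_income = (-189/1418.5) / (12230/103985) = -1.1328…
E_income < 0 ⇒ inferior good.

-1.13; inferior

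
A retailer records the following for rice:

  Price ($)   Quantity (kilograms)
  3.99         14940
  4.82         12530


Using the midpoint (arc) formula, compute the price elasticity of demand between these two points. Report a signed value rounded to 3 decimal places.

%ΔQ = (12530 − 14940) / [(14940 + 12530)/2] = -2410/13735 = -0.175464…
%ΔP = (4.82 − 3.99) / [(3.99 + 4.82)/2] = 0.83/4.405 = 0.188422…
Arc Ed = %ΔQ / %ΔP = (-2410/13735) / (0.83/4.405) = -0.93122…

-0.931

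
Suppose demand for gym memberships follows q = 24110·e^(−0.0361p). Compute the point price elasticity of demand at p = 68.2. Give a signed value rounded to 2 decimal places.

-2.46

dq/dp = −0.0361·q = -74.21. At p = 68.2, q = 2055.68.
Ed = (dq/dp)·(p/q) = (-74.21) × (68.2/2055.68) = -2.4620…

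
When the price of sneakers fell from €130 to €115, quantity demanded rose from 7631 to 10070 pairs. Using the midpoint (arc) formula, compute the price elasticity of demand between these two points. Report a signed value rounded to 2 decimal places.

%ΔQ = (10070 − 7631) / [(7631 + 10070)/2] = 2439/8850.5 = 0.275577…
%ΔP = (115 − 130) / [(130 + 115)/2] = -15/122.5 = -0.122448…
Arc Ed = %ΔQ / %ΔP = (2439/8850.5) / (-15/122.5) = -2.2505…

-2.25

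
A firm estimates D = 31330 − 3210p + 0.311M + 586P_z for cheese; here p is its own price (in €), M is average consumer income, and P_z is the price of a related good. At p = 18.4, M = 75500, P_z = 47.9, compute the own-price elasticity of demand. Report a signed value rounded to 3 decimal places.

-2.480

At the given values, D = 31330 − 3210(18.4) + 0.311(75500) + 586(47.9) = 23815.9.
∂D/∂p = −3210.
E = (-3210) × (18.4/23815.9) = -2.48002…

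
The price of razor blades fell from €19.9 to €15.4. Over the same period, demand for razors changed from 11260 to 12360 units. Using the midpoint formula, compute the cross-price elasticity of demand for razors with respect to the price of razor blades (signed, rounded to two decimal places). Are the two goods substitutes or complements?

%ΔQ_{razors} = (12360 − 11260)/avg = 1100/11810 = 0.093141…
%ΔP_{razor blades} = (15.4 − 19.9)/avg = -4.5/17.65 = -0.254957…
E_cross = (1100/11810) / (-4.5/17.65) = -0.3653…
E_cross < 0 ⇒ the goods are complements.

-0.37; complements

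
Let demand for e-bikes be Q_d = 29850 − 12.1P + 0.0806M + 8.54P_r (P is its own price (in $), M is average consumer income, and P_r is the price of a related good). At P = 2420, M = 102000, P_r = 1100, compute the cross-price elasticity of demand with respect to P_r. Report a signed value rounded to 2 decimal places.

At the given values, Q_d = 29850 − 12.1(2420) + 0.0806(102000) + 8.54(1100) = 18183.2.
∂Q_d/∂P_r = 8.54.
E = (8.54) × (1100/18183.2) = 0.5166…

0.52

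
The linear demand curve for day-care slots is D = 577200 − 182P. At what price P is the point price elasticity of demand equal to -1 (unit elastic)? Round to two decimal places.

1585.71

Ed = −182P/(577200 − 182P). Set this equal to -1:
182P = 1·(577200 − 182P) ⇒ 182P(1 + 1) = 1·577200
P = 1·577200 / (182·2) = 1585.7142…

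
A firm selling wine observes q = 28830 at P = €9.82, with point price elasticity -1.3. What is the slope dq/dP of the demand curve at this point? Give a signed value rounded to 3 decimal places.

Ed = (dq/dP)·(P/q) ⇒ dq/dP = Ed·q/P = (-1.3)·28830/9.82 = -3816.59877…

-3816.599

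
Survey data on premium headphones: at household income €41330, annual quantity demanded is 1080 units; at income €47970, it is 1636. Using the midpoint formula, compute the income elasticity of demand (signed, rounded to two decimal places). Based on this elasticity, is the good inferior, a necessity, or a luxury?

%ΔQ = (1636 − 1080)/[( 1080 + 1636)/2] = 556/1358 = 0.409425…
%ΔIncome = (47970 − 41330)/[( 41330 + 47970)/2] = 6640/44650 = 0.148712…
E_income = (556/1358) / (6640/44650) = 2.7531…
E_income > 1 ⇒ normal good, luxury.

2.75; luxury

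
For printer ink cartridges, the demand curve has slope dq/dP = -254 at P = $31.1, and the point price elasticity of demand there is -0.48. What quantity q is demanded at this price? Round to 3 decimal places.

Ed = (dq/dP)·(P/q) ⇒ q = (dq/dP)·P/Ed = (-254)·31.1/(-0.48) = 16457.08333…

16457.083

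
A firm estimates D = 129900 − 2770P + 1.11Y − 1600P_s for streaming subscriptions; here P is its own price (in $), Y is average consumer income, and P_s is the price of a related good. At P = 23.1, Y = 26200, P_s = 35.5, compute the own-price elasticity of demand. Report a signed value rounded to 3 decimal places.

At the given values, D = 129900 − 2770(23.1) + 1.11(26200) − 1600(35.5) = 38195.
∂D/∂P = −2770.
E = (-2770) × (23.1/38195) = -1.67527…

-1.675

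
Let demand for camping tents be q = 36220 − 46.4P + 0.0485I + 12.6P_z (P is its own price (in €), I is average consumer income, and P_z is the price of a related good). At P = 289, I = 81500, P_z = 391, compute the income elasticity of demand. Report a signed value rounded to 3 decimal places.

At the given values, q = 36220 − 46.4(289) + 0.0485(81500) + 12.6(391) = 31689.75.
∂q/∂I = 0.0485.
E = (0.0485) × (81500/31689.75) = 0.12473…

0.125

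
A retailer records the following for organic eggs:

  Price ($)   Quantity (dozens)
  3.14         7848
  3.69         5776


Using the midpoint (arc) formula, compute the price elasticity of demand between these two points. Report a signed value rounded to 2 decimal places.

-1.89

%ΔQ = (5776 − 7848) / [(7848 + 5776)/2] = -2072/6812 = -0.304169…
%ΔP = (3.69 − 3.14) / [(3.14 + 3.69)/2] = 0.55/3.415 = 0.161054…
Arc Ed = %ΔQ / %ΔP = (-2072/6812) / (0.55/3.415) = -1.8886…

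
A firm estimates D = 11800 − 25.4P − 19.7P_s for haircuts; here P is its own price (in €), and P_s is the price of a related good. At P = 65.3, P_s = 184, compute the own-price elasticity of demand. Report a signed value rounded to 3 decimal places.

At the given values, D = 11800 − 25.4(65.3) − 19.7(184) = 6516.58.
∂D/∂P = −25.4.
E = (-25.4) × (65.3/6516.58) = -0.25452…

-0.255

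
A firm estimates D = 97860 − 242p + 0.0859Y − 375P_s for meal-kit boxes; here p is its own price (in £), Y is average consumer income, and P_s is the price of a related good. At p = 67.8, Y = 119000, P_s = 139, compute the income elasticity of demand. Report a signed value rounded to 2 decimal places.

At the given values, D = 97860 − 242(67.8) + 0.0859(119000) − 375(139) = 39549.5.
∂D/∂Y = 0.0859.
E = (0.0859) × (119000/39549.5) = 0.2584…

0.26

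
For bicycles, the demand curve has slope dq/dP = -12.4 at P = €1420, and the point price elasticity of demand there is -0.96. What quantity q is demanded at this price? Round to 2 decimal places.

Ed = (dq/dP)·(P/q) ⇒ q = (dq/dP)·P/Ed = (-12.4)·1420/(-0.96) = 18341.6666…

18341.67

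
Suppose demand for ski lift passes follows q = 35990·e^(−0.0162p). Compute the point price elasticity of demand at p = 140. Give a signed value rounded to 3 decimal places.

-2.268

dq/dp = −0.0162·q = -60.3555. At p = 140, q = 3725.65.
Ed = (dq/dp)·(p/q) = (-60.3555) × (140/3725.65) = -2.268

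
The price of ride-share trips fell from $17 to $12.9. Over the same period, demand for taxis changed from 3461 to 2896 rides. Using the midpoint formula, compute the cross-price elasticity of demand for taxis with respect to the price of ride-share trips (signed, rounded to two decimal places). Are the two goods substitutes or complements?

0.65; substitutes

%ΔQ_{taxis} = (2896 − 3461)/avg = -565/3178.5 = -0.177756…
%ΔP_{ride-share trips} = (12.9 − 17)/avg = -4.1/14.95 = -0.274247…
E_cross = (-565/3178.5) / (-4.1/14.95) = 0.6481…
E_cross > 0 ⇒ the goods are substitutes.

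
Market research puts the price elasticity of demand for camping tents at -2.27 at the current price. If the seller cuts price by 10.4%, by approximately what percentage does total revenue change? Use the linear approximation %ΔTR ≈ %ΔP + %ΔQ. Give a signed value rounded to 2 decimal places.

%ΔQ ≈ Ed × %ΔP = (-2.27) × (-10.4%) = +23.6080%
%ΔTR ≈ %ΔP + %ΔQ = (-10.4%) + (+23.6080%) = +13.2080%

+13.21%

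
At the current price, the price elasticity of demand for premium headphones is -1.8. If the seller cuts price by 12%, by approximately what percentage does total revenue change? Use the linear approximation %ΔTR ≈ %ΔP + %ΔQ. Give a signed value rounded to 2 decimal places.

%ΔQ ≈ Ed × %ΔP = (-1.8) × (-12%) = +21.6000%
%ΔTR ≈ %ΔP + %ΔQ = (-12%) + (+21.6000%) = +9.6000%

+9.60%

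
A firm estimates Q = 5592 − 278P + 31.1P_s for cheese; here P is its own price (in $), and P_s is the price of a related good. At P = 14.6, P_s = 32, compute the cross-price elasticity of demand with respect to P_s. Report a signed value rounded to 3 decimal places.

At the given values, Q = 5592 − 278(14.6) + 31.1(32) = 2528.4.
∂Q/∂P_s = 31.1.
E = (31.1) × (32/2528.4) = 0.39360…

0.394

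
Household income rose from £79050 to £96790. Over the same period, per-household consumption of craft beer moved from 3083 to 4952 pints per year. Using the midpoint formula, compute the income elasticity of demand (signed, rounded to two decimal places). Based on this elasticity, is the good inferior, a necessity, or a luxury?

2.31; luxury

%ΔQ = (4952 − 3083)/[( 3083 + 4952)/2] = 1869/4017.5 = 0.465214…
%ΔIncome = (96790 − 79050)/[( 79050 + 96790)/2] = 17740/87920 = 0.201774…
E_income = (1869/4017.5) / (17740/87920) = 2.3056…
E_income > 1 ⇒ normal good, luxury.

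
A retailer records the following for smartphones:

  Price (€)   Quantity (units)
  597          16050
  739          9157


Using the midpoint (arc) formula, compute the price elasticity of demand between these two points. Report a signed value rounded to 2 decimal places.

%ΔQ = (9157 − 16050) / [(16050 + 9157)/2] = -6893/12603.5 = -0.546911…
%ΔP = (739 − 597) / [(597 + 739)/2] = 142/668 = 0.212574…
Arc Ed = %ΔQ / %ΔP = (-6893/12603.5) / (142/668) = -2.5727…

-2.57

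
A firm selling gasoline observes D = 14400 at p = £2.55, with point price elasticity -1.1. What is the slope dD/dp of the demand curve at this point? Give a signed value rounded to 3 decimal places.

-6211.765

Ed = (dD/dp)·(p/D) ⇒ dD/dp = Ed·D/p = (-1.1)·14400/2.55 = -6211.76470…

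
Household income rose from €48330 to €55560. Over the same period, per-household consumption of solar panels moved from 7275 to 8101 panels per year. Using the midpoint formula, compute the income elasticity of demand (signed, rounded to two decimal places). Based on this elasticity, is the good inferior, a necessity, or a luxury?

%ΔQ = (8101 − 7275)/[( 7275 + 8101)/2] = 826/7688 = 0.107440…
%ΔIncome = (55560 − 48330)/[( 48330 + 55560)/2] = 7230/51945 = 0.139185…
E_income = (826/7688) / (7230/51945) = 0.7719…
0 < E_income < 1 ⇒ normal good, necessity.

0.77; necessity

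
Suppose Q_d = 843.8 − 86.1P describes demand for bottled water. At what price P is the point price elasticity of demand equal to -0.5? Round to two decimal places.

Ed = −86.1P/(843.8 − 86.1P). Set this equal to -0.5:
86.1P = 0.5·(843.8 − 86.1P) ⇒ 86.1P(1 + 0.5) = 0.5·843.8
P = 0.5·843.8 / (86.1·1.5) = 3.2667…

3.27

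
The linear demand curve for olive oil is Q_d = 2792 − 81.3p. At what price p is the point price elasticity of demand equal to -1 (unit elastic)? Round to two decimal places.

Ed = −81.3p/(2792 − 81.3p). Set this equal to -1:
81.3p = 1·(2792 − 81.3p) ⇒ 81.3p(1 + 1) = 1·2792
p = 1·2792 / (81.3·2) = 17.1709…

17.17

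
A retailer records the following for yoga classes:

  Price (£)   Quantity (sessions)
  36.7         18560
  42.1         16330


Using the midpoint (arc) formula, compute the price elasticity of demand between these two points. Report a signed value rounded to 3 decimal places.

%ΔQ = (16330 − 18560) / [(18560 + 16330)/2] = -2230/17445 = -0.127830…
%ΔP = (42.1 − 36.7) / [(36.7 + 42.1)/2] = 5.4/39.4 = 0.137055…
Arc Ed = %ΔQ / %ΔP = (-2230/17445) / (5.4/39.4) = -0.93268…

-0.933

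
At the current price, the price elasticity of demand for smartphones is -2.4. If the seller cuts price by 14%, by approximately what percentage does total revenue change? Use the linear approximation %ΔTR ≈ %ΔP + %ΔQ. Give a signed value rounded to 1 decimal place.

%ΔQ ≈ Ed × %ΔP = (-2.4) × (-14%) = +33.6000%
%ΔTR ≈ %ΔP + %ΔQ = (-14%) + (+33.6000%) = +19.6000%

+19.6%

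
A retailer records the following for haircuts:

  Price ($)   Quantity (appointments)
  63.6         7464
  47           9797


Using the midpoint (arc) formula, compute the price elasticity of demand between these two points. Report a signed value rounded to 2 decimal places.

%ΔQ = (9797 − 7464) / [(7464 + 9797)/2] = 2333/8630.5 = 0.270320…
%ΔP = (47 − 63.6) / [(63.6 + 47)/2] = -16.6/55.3 = -0.300180…
Arc Ed = %ΔQ / %ΔP = (2333/8630.5) / (-16.6/55.3) = -0.9005…

-0.90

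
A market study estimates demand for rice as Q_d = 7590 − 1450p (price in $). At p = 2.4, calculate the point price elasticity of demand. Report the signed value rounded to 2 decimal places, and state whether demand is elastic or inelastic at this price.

-0.85; inelastic

dQ_d/dp = −1450. At p = 2.4, Q_d = 7590 − 1450(2.4) = 4110.
Ed = (dQ_d/dp)·(p/Q_d) = −1450 × (2.4/4110) = -0.8467…
|Ed| = 0.85 < 1, so demand is inelastic.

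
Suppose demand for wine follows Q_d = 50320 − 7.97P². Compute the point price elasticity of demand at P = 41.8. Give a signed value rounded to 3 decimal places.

-0.765

dQ_d/dP = −2·7.97·P = -666.292. At P = 41.8, Q_d = 36394.4972.
Ed = (dQ_d/dP)·(P/Q_d) = (-666.292) × (41.8/36394.4972) = -0.76525…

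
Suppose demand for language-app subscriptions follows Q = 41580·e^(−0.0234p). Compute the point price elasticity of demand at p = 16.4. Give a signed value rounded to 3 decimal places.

-0.384

dQ/dp = −0.0234·Q = -662.881. At p = 16.4, Q = 28328.2.
Ed = (dQ/dp)·(p/Q) = (-662.881) × (16.4/28328.2) = -0.38376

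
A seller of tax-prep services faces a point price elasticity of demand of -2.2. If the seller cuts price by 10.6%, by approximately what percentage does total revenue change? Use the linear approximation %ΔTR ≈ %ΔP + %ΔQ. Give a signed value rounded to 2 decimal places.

%ΔQ ≈ Ed × %ΔP = (-2.2) × (-10.6%) = +23.3200%
%ΔTR ≈ %ΔP + %ΔQ = (-10.6%) + (+23.3200%) = +12.7200%

+12.72%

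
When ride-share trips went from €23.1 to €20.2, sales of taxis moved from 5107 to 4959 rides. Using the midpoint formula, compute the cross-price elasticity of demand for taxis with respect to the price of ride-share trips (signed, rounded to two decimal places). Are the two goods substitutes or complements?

%ΔQ_{taxis} = (4959 − 5107)/avg = -148/5033 = -0.029405…
%ΔP_{ride-share trips} = (20.2 − 23.1)/avg = -2.9/21.65 = -0.133949…
E_cross = (-148/5033) / (-2.9/21.65) = 0.2195…
E_cross > 0 ⇒ the goods are substitutes.

0.22; substitutes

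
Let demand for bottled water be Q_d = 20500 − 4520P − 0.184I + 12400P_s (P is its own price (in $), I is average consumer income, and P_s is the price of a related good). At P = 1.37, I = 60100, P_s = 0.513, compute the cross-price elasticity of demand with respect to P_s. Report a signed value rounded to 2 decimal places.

0.66

At the given values, Q_d = 20500 − 4520(1.37) − 0.184(60100) + 12400(0.513) = 9610.4.
∂Q_d/∂P_s = 12400.
E = (12400) × (0.513/9610.4) = 0.6619…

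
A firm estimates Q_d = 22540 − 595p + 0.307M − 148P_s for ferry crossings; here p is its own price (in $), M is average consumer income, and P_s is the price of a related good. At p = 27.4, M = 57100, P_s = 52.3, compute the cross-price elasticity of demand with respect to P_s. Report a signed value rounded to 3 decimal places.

-0.483

At the given values, Q_d = 22540 − 595(27.4) + 0.307(57100) − 148(52.3) = 16026.3.
∂Q_d/∂P_s = -148.
E = (-148) × (52.3/16026.3) = -0.48298…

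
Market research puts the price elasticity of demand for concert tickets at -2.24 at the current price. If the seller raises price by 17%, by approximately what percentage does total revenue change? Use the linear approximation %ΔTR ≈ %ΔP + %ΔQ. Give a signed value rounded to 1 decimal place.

-21.1%

%ΔQ ≈ Ed × %ΔP = (-2.24) × (+17%) = -38.0800%
%ΔTR ≈ %ΔP + %ΔQ = (+17%) + (-38.0800%) = -21.0800%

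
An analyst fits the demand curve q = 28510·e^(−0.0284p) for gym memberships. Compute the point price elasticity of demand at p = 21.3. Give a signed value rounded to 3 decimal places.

dq/dp = −0.0284·q = -442.183. At p = 21.3, q = 15569.8.
Ed = (dq/dp)·(p/q) = (-442.183) × (21.3/15569.8) = -0.60492

-0.605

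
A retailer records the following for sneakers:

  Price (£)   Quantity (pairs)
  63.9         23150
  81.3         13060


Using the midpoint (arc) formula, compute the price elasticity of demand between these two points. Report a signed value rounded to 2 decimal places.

%ΔQ = (13060 − 23150) / [(23150 + 13060)/2] = -10090/18105 = -0.557304…
%ΔP = (81.3 − 63.9) / [(63.9 + 81.3)/2] = 17.4/72.6 = 0.239669…
Arc Ed = %ΔQ / %ΔP = (-10090/18105) / (17.4/72.6) = -2.3253…

-2.33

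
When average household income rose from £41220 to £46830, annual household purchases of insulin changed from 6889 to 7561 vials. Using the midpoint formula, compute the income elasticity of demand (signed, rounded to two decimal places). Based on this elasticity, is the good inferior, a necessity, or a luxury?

0.73; necessity

%ΔQ = (7561 − 6889)/[( 6889 + 7561)/2] = 672/7225 = 0.093010…
%ΔIncome = (46830 − 41220)/[( 41220 + 46830)/2] = 5610/44025 = 0.127427…
E_income = (672/7225) / (5610/44025) = 0.7299…
0 < E_income < 1 ⇒ normal good, necessity.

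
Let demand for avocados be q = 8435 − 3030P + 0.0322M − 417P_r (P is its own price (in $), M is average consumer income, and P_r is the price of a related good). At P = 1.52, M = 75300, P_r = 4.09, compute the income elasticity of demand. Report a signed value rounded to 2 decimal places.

0.53

At the given values, q = 8435 − 3030(1.52) + 0.0322(75300) − 417(4.09) = 4548.53.
∂q/∂M = 0.0322.
E = (0.0322) × (75300/4548.53) = 0.5330…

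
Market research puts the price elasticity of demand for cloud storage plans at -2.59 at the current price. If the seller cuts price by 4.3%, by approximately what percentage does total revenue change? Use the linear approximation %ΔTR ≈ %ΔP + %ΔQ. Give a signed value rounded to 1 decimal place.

+6.8%

%ΔQ ≈ Ed × %ΔP = (-2.59) × (-4.3%) = +11.1370%
%ΔTR ≈ %ΔP + %ΔQ = (-4.3%) + (+11.1370%) = +6.8370%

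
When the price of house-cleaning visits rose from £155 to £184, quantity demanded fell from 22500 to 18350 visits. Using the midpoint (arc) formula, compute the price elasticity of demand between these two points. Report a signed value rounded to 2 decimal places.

%ΔQ = (18350 − 22500) / [(22500 + 18350)/2] = -4150/20425 = -0.203182…
%ΔP = (184 − 155) / [(155 + 184)/2] = 29/169.5 = 0.171091…
Arc Ed = %ΔQ / %ΔP = (-4150/20425) / (29/169.5) = -1.1875…

-1.19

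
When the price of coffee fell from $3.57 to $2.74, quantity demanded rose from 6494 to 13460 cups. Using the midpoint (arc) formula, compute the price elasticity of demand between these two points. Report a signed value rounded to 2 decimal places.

-2.65

%ΔQ = (13460 − 6494) / [(6494 + 13460)/2] = 6966/9977 = 0.698205…
%ΔP = (2.74 − 3.57) / [(3.57 + 2.74)/2] = -0.83/3.155 = -0.263074…
Arc Ed = %ΔQ / %ΔP = (6966/9977) / (-0.83/3.155) = -2.6540…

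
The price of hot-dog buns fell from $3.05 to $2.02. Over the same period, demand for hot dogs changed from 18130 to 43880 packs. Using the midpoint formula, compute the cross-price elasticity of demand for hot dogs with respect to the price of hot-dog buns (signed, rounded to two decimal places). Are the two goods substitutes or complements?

%ΔQ_{hot dogs} = (43880 − 18130)/avg = 25750/31005 = 0.830511…
%ΔP_{hot-dog buns} = (2.02 − 3.05)/avg = -1.03/2.535 = -0.406311…
E_cross = (25750/31005) / (-1.03/2.535) = -2.0440…
E_cross < 0 ⇒ the goods are complements.

-2.04; complements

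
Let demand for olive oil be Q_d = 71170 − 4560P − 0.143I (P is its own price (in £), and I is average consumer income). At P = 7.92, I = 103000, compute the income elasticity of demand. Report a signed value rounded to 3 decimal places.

-0.725

At the given values, Q_d = 71170 − 4560(7.92) − 0.143(103000) = 20325.8.
∂Q_d/∂I = -0.143.
E = (-0.143) × (103000/20325.8) = -0.72464…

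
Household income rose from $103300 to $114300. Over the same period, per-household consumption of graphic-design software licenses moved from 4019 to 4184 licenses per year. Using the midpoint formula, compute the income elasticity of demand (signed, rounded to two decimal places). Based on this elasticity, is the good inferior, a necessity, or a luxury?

%ΔQ = (4184 − 4019)/[( 4019 + 4184)/2] = 165/4101.5 = 0.040229…
%ΔIncome = (114300 − 103300)/[( 103300 + 114300)/2] = 11000/108800 = 0.101102…
E_income = (165/4101.5) / (11000/108800) = 0.3979…
0 < E_income < 1 ⇒ normal good, necessity.

0.40; necessity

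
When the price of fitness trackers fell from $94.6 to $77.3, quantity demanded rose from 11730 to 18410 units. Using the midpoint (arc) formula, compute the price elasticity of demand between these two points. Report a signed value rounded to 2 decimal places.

%ΔQ = (18410 − 11730) / [(11730 + 18410)/2] = 6680/15070 = 0.443264…
%ΔP = (77.3 − 94.6) / [(94.6 + 77.3)/2] = -17.3/85.95 = -0.201279…
Arc Ed = %ΔQ / %ΔP = (6680/15070) / (-17.3/85.95) = -2.2022…

-2.20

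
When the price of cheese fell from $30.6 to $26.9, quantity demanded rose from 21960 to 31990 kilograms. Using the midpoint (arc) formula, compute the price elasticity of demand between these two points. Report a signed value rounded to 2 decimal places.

%ΔQ = (31990 − 21960) / [(21960 + 31990)/2] = 10030/26975 = 0.371825…
%ΔP = (26.9 − 30.6) / [(30.6 + 26.9)/2] = -3.7/28.75 = -0.128695…
Arc Ed = %ΔQ / %ΔP = (10030/26975) / (-3.7/28.75) = -2.8891…

-2.89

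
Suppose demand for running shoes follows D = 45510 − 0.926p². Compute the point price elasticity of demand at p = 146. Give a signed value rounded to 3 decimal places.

dD/dp = −2·0.926·p = -270.392. At p = 146, D = 25771.384.
Ed = (dD/dp)·(p/D) = (-270.392) × (146/25771.384) = -1.53182…

-1.532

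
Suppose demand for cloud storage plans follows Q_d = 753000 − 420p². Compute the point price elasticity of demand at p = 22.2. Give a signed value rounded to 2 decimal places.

dQ_d/dp = −2·420·p = -18648. At p = 22.2, Q_d = 546007.2.
Ed = (dQ_d/dp)·(p/Q_d) = (-18648) × (22.2/546007.2) = -0.7582…

-0.76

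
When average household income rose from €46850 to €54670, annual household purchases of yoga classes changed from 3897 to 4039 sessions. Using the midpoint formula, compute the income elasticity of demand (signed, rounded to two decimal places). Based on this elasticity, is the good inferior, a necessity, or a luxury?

0.23; necessity

%ΔQ = (4039 − 3897)/[( 3897 + 4039)/2] = 142/3968 = 0.035786…
%ΔIncome = (54670 − 46850)/[( 46850 + 54670)/2] = 7820/50760 = 0.154058…
E_income = (142/3968) / (7820/50760) = 0.2322…
0 < E_income < 1 ⇒ normal good, necessity.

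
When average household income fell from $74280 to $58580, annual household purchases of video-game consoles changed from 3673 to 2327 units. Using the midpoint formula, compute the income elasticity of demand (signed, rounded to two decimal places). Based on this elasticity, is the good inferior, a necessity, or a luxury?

1.90; luxury

%ΔQ = (2327 − 3673)/[( 3673 + 2327)/2] = -1346/3000 = -0.448666…
%ΔIncome = (58580 − 74280)/[( 74280 + 58580)/2] = -15700/66430 = -0.236339…
E_income = (-1346/3000) / (-15700/66430) = 1.8984…
E_income > 1 ⇒ normal good, luxury.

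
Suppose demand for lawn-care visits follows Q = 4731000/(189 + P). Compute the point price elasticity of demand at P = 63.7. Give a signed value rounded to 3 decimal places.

dQ/dP = −4731000/(189 + P)² = -74.0871. At P = 63.7, Q = 18721.8.
Ed = (dQ/dP)·(P/Q) = (-74.0871) × (63.7/18721.8) = -0.25207…

-0.252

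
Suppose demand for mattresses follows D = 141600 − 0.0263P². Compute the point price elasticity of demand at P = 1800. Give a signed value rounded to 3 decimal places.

-3.022

dD/dP = −2·0.0263·P = -94.68. At P = 1800, D = 56388.
Ed = (dD/dP)·(P/D) = (-94.68) × (1800/56388) = -3.02234…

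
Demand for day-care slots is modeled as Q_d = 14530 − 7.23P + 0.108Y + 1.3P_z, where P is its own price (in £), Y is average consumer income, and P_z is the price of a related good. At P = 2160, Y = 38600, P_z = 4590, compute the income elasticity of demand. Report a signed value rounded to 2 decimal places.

0.46

At the given values, Q_d = 14530 − 7.23(2160) + 0.108(38600) + 1.3(4590) = 9049.
∂Q_d/∂Y = 0.108.
E = (0.108) × (38600/9049) = 0.4606…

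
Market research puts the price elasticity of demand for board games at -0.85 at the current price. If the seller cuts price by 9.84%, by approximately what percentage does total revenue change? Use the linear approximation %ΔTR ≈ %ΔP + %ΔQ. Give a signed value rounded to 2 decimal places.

-1.48%

%ΔQ ≈ Ed × %ΔP = (-0.85) × (-9.84%) = +8.3640%
%ΔTR ≈ %ΔP + %ΔQ = (-9.84%) + (+8.3640%) = -1.4760%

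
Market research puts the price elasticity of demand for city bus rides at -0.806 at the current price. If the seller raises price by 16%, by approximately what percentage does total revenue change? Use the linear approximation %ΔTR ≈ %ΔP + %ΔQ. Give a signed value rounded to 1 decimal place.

+3.1%

%ΔQ ≈ Ed × %ΔP = (-0.806) × (+16%) = -12.8960%
%ΔTR ≈ %ΔP + %ΔQ = (+16%) + (-12.8960%) = +3.1040%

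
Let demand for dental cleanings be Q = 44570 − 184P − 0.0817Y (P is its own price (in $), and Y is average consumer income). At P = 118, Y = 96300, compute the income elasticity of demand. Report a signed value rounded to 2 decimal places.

-0.52

At the given values, Q = 44570 − 184(118) − 0.0817(96300) = 14990.29.
∂Q/∂Y = -0.0817.
E = (-0.0817) × (96300/14990.29) = -0.5248…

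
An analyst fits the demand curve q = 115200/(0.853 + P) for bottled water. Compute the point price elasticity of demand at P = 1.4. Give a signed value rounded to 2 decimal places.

dq/dP = −115200/(0.853 + P)² = -22695. At P = 1.4, q = 51131.8.
Ed = (dq/dP)·(P/q) = (-22695) × (1.4/51131.8) = -0.6213…

-0.62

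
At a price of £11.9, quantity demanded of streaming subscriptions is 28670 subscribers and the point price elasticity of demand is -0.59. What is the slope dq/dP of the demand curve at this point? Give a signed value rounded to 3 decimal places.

Ed = (dq/dP)·(P/q) ⇒ dq/dP = Ed·q/P = (-0.59)·28670/11.9 = -1421.45378…

-1421.454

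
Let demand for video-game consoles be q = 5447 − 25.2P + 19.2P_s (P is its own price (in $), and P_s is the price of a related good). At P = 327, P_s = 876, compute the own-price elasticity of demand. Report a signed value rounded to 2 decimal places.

At the given values, q = 5447 − 25.2(327) + 19.2(876) = 14025.8.
∂q/∂P = −25.2.
E = (-25.2) × (327/14025.8) = -0.5875…

-0.59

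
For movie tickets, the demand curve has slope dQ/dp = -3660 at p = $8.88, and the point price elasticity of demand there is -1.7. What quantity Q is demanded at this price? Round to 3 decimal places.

Ed = (dQ/dp)·(p/Q) ⇒ Q = (dQ/dp)·p/Ed = (-3660)·8.88/(-1.7) = 19118.11764…

19118.118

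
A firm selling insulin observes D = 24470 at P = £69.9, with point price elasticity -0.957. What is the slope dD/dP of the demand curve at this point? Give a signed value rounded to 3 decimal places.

Ed = (dD/dP)·(P/D) ⇒ dD/dP = Ed·D/P = (-0.957)·24470/69.9 = -335.01845…

-335.018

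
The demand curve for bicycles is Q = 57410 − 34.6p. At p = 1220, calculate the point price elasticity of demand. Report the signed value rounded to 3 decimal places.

dQ/dp = −34.6. At p = 1220, Q = 57410 − 34.6(1220) = 15198.
Ed = (dQ/dp)·(p/Q) = −34.6 × (1220/15198) = -2.77747…

-2.777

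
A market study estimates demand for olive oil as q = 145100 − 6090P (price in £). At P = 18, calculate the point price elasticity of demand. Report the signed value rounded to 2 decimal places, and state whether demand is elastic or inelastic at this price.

dq/dP = −6090. At P = 18, q = 145100 − 6090(18) = 35480.
Ed = (dq/dP)·(P/q) = −6090 × (18/35480) = -3.0896…
|Ed| = 3.09 > 1, so demand is elastic.

-3.09; elastic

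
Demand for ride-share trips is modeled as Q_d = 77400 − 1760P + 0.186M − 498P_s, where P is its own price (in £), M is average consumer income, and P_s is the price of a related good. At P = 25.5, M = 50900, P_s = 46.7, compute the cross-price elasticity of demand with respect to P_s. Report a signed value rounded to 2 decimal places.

-1.24

At the given values, Q_d = 77400 − 1760(25.5) + 0.186(50900) − 498(46.7) = 18730.8.
∂Q_d/∂P_s = -498.
E = (-498) × (46.7/18730.8) = -1.2416…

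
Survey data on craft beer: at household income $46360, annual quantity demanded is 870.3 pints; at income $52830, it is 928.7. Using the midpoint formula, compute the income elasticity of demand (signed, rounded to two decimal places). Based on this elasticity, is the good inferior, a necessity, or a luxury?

%ΔQ = (928.7 − 870.3)/[( 870.3 + 928.7)/2] = 58.4/899.5 = 0.064924…
%ΔIncome = (52830 − 46360)/[( 46360 + 52830)/2] = 6470/49595 = 0.130456…
E_income = (58.4/899.5) / (6470/49595) = 0.4976…
0 < E_income < 1 ⇒ normal good, necessity.

0.50; necessity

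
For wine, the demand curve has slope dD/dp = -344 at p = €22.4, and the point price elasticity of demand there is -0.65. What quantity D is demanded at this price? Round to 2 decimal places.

Ed = (dD/dp)·(p/D) ⇒ D = (dD/dp)·p/Ed = (-344)·22.4/(-0.65) = 11854.7692…

11854.77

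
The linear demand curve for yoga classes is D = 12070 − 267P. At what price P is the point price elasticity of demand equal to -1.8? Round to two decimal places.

29.06

Ed = −267P/(12070 − 267P). Set this equal to -1.8:
267P = 1.8·(12070 − 267P) ⇒ 267P(1 + 1.8) = 1.8·12070
P = 1.8·12070 / (267·2.8) = 29.0609…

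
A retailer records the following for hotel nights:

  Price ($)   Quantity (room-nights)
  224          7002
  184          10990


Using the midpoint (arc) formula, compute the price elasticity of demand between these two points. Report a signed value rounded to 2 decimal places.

%ΔQ = (10990 − 7002) / [(7002 + 10990)/2] = 3988/8996 = 0.443308…
%ΔP = (184 − 224) / [(224 + 184)/2] = -40/204 = -0.196078…
Arc Ed = %ΔQ / %ΔP = (3988/8996) / (-40/204) = -2.2608…

-2.26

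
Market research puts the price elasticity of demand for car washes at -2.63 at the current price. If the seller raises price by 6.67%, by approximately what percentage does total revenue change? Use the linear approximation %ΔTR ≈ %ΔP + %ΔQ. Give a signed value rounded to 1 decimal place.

-10.9%

%ΔQ ≈ Ed × %ΔP = (-2.63) × (+6.67%) = -17.5421%
%ΔTR ≈ %ΔP + %ΔQ = (+6.67%) + (-17.5421%) = -10.8721%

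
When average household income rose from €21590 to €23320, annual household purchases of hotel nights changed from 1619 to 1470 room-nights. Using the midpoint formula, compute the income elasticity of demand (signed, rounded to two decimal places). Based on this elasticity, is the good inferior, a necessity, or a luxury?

%ΔQ = (1470 − 1619)/[( 1619 + 1470)/2] = -149/1544.5 = -0.096471…
%ΔIncome = (23320 − 21590)/[( 21590 + 23320)/2] = 1730/22455 = 0.077042…
E_income = (-149/1544.5) / (1730/22455) = -1.2521…
E_income < 0 ⇒ inferior good.

-1.25; inferior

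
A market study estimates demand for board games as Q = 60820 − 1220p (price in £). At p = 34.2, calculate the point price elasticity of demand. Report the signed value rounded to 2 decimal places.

dQ/dp = −1220. At p = 34.2, Q = 60820 − 1220(34.2) = 19096.
Ed = (dQ/dp)·(p/Q) = −1220 × (34.2/19096) = -2.1849…

-2.18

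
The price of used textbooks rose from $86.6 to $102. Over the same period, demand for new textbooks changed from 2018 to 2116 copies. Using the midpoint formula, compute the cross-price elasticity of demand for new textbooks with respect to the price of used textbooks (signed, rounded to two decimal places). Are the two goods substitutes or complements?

%ΔQ_{new textbooks} = (2116 − 2018)/avg = 98/2067 = 0.047411…
%ΔP_{used textbooks} = (102 − 86.6)/avg = 15.4/94.3 = 0.163308…
E_cross = (98/2067) / (15.4/94.3) = 0.2903…
E_cross > 0 ⇒ the goods are substitutes.

0.29; substitutes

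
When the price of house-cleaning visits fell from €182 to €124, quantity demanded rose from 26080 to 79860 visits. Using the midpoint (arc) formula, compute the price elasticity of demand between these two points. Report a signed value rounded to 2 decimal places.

-2.68

%ΔQ = (79860 − 26080) / [(26080 + 79860)/2] = 53780/52970 = 1.015291…
%ΔP = (124 − 182) / [(182 + 124)/2] = -58/153 = -0.379084…
Arc Ed = %ΔQ / %ΔP = (53780/52970) / (-58/153) = -2.6782…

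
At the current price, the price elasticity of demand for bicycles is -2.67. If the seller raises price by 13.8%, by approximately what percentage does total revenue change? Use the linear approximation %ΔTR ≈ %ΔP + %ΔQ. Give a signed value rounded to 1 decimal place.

%ΔQ ≈ Ed × %ΔP = (-2.67) × (+13.8%) = -36.8460%
%ΔTR ≈ %ΔP + %ΔQ = (+13.8%) + (-36.8460%) = -23.0460%

-23.0%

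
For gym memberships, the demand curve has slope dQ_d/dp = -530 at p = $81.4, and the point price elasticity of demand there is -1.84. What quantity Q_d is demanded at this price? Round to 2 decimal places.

23446.74

Ed = (dQ_d/dp)·(p/Q_d) ⇒ Q_d = (dQ_d/dp)·p/Ed = (-530)·81.4/(-1.84) = 23446.7391…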